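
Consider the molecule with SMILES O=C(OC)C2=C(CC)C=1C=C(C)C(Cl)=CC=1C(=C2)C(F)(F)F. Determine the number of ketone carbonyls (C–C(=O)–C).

0

Scan the SMILES for the ketone motif — none present.
Groups that are present: 1 ester.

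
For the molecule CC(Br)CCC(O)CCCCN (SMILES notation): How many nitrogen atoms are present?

1

Scan the SMILES for N atoms (remember two-letter symbols like Cl and Br are single atoms).
Nitrogen count: 1.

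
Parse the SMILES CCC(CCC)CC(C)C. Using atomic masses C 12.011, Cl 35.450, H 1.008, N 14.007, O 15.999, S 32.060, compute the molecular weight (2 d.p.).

First, the molecular formula is C10H22 (counting implicit H from valence).
  C: 10 × 12.011 = 120.110
  H: 22 × 1.008 = 22.176
Sum: 10×12.011 + 22×1.008 = 142.286 → 142.29 g/mol.

142.29 g/mol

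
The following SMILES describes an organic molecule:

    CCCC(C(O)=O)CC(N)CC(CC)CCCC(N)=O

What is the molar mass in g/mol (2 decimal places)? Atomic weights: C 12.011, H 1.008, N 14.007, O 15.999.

286.42 g/mol

First, the molecular formula is C15H30N2O3 (counting implicit H from valence).
  C: 15 × 12.011 = 180.165
  H: 30 × 1.008 = 30.240
  N: 2 × 14.007 = 28.014
  O: 3 × 15.999 = 47.997
Sum: 15×12.011 + 30×1.008 + 2×14.007 + 3×15.999 = 286.416 → 286.42 g/mol.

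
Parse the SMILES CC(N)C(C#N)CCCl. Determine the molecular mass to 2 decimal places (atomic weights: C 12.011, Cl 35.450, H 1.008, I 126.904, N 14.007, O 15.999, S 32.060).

First, the molecular formula is C6H11ClN2 (counting implicit H from valence).
  C: 6 × 12.011 = 72.066
  Cl: 1 × 35.450 = 35.450
  H: 11 × 1.008 = 11.088
  N: 2 × 14.007 = 28.014
Sum: 6×12.011 + 1×35.450 + 11×1.008 + 2×14.007 = 146.618 → 146.62 g/mol.

146.62 g/mol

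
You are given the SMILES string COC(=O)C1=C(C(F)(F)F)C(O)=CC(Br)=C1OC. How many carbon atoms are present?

10

Count every carbon token in the SMILES (each C, including those in ring-closure positions and inside branches).
Carbon count: 10.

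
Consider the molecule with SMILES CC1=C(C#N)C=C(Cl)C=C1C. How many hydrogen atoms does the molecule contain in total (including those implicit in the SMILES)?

Walk through each heavy atom and fill implicit hydrogens from standard valence (C 4, N 3, O 2, S 2, halogen 1):
  atom 1: C, bond orders sum to 1 (valence 4) → 3 H
  atom 2: C, bond orders sum to 4 (valence 4) → 0 H
  atom 3: C, bond orders sum to 4 (valence 4) → 0 H
  atom 4: C, bond orders sum to 4 (valence 4) → 0 H
  atom 5: N, bond orders sum to 3 (valence 3) → 0 H
  atom 6: C, bond orders sum to 3 (valence 4) → 1 H
  atom 7: C, bond orders sum to 4 (valence 4) → 0 H
  atom 8: Cl (halogen, monovalent) → 0 H
  atom 9: C, bond orders sum to 3 (valence 4) → 1 H
  atom 10: C, bond orders sum to 4 (valence 4) → 0 H
  atom 11: C, bond orders sum to 1 (valence 4) → 3 H
Total hydrogens: 8.

8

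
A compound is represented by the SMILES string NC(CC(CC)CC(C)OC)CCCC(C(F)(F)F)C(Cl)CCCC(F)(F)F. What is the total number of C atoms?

Count every carbon token in the SMILES (each C, including those in ring-closure positions and inside branches).
Carbon count: 19.

19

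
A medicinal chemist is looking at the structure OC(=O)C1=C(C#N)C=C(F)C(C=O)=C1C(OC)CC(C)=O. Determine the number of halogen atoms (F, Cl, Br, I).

Halogen atoms appear at heavy-atom position 10 (1×F).
Other groups present: 1 aldehyde, 1 carboxylic acid, 1 ether, 1 ketone, 1 nitrile.
Halogen count: 1.

1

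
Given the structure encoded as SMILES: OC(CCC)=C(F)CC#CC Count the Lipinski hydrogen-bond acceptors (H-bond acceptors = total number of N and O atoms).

N atoms: 0; O atoms: 1.
Lipinski HBA = 0 + 1 = 1.

1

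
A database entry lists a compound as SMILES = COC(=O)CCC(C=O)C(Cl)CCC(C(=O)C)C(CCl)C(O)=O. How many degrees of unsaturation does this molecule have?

4

Molecular formula: C15H22Cl2O6.
DoU = (2C + 2 + N − H − X) / 2, where X is the halogen count and O/S are ignored.
    = (2·15 + 2 + 0 − 22 − 2) / 2 = 8 / 2 = 4.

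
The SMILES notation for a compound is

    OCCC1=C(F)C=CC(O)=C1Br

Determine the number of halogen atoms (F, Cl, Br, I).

Halogen atoms appear at heavy-atom positions 6, 12 (1×Br, 1×F).
Other groups present: 2 hydroxyl.
Halogen count: 2.

2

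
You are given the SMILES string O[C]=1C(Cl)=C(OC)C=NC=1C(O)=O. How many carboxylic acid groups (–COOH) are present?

The carboxylic acid motif appears at heavy-atom position 11 in the SMILES.
Other groups present: 1 ether, 1 hydroxyl.
Carboxylic acid count: 1.

1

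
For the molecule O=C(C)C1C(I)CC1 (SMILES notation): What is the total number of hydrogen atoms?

Walk through each heavy atom and fill implicit hydrogens from standard valence (C 4, N 3, O 2, S 2, halogen 1):
  atom 1: O, bond orders sum to 2 (valence 2) → 0 H
  atom 2: C, bond orders sum to 4 (valence 4) → 0 H
  atom 3: C, bond orders sum to 1 (valence 4) → 3 H
  atom 4: C, bond orders sum to 3 (valence 4) → 1 H
  atom 5: C, bond orders sum to 3 (valence 4) → 1 H
  atom 6: I (halogen, monovalent) → 0 H
  atom 7: C, bond orders sum to 2 (valence 4) → 2 H
  atom 8: C, bond orders sum to 2 (valence 4) → 2 H
Total hydrogens: 9.

9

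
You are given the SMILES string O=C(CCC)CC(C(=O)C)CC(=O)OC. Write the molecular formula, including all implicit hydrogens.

C11H18O4

Walk through each heavy atom and fill implicit hydrogens from standard valence (C 4, N 3, O 2, S 2, halogen 1):
  atom 1: O, bond orders sum to 2 (valence 2) → 0 H
  atom 2: C, bond orders sum to 4 (valence 4) → 0 H
  atom 3: C, bond orders sum to 2 (valence 4) → 2 H
  atom 4: C, bond orders sum to 2 (valence 4) → 2 H
  atom 5: C, bond orders sum to 1 (valence 4) → 3 H
  atom 6: C, bond orders sum to 2 (valence 4) → 2 H
  atom 7: C, bond orders sum to 3 (valence 4) → 1 H
  atom 8: C, bond orders sum to 4 (valence 4) → 0 H
  atom 9: O, bond orders sum to 2 (valence 2) → 0 H
  atom 10: C, bond orders sum to 1 (valence 4) → 3 H
  atom 11: C, bond orders sum to 2 (valence 4) → 2 H
  atom 12: C, bond orders sum to 4 (valence 4) → 0 H
  atom 13: O, bond orders sum to 2 (valence 2) → 0 H
  atom 14: O, bond orders sum to 2 (valence 2) → 0 H
  atom 15: C, bond orders sum to 1 (valence 4) → 3 H
Totals → C:11, H:18, O:4.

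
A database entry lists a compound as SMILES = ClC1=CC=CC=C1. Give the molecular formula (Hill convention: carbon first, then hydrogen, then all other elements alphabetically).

Walk through each heavy atom and fill implicit hydrogens from standard valence (C 4, N 3, O 2, S 2, halogen 1):
  atom 1: Cl (halogen, monovalent) → 0 H
  atom 2: C, bond orders sum to 4 (valence 4) → 0 H
  atom 3: C, bond orders sum to 3 (valence 4) → 1 H
  atom 4: C, bond orders sum to 3 (valence 4) → 1 H
  atom 5: C, bond orders sum to 3 (valence 4) → 1 H
  atom 6: C, bond orders sum to 3 (valence 4) → 1 H
  atom 7: C, bond orders sum to 3 (valence 4) → 1 H
Totals → C:6, H:5, Cl:1.
In Hill order: C6H5Cl.

C6H5Cl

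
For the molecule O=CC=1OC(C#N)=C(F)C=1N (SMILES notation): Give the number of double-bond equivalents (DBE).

6

Molecular formula: C6H3FN2O2.
DoU = (2C + 2 + N − H − X) / 2, where X is the halogen count and O/S are ignored.
    = (2·6 + 2 + 2 − 3 − 1) / 2 = 12 / 2 = 6.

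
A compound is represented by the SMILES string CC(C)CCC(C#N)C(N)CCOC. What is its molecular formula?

C11H22N2O

Walk through each heavy atom and fill implicit hydrogens from standard valence (C 4, N 3, O 2, S 2, halogen 1):
  atom 1: C, bond orders sum to 1 (valence 4) → 3 H
  atom 2: C, bond orders sum to 3 (valence 4) → 1 H
  atom 3: C, bond orders sum to 1 (valence 4) → 3 H
  atom 4: C, bond orders sum to 2 (valence 4) → 2 H
  atom 5: C, bond orders sum to 2 (valence 4) → 2 H
  atom 6: C, bond orders sum to 3 (valence 4) → 1 H
  atom 7: C, bond orders sum to 4 (valence 4) → 0 H
  atom 8: N, bond orders sum to 3 (valence 3) → 0 H
  atom 9: C, bond orders sum to 3 (valence 4) → 1 H
  atom 10: N, bond orders sum to 1 (valence 3) → 2 H
  atom 11: C, bond orders sum to 2 (valence 4) → 2 H
  atom 12: C, bond orders sum to 2 (valence 4) → 2 H
  atom 13: O, bond orders sum to 2 (valence 2) → 0 H
  atom 14: C, bond orders sum to 1 (valence 4) → 3 H
Totals → C:11, H:22, N:2, O:1.
In Hill order: C11H22N2O.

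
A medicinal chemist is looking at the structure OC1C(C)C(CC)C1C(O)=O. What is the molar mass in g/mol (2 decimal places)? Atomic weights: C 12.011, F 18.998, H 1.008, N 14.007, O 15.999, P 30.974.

First, the molecular formula is C8H14O3 (counting implicit H from valence).
  C: 8 × 12.011 = 96.088
  H: 14 × 1.008 = 14.112
  O: 3 × 15.999 = 47.997
Sum: 8×12.011 + 14×1.008 + 3×15.999 = 158.197 → 158.20 g/mol.

158.20 g/mol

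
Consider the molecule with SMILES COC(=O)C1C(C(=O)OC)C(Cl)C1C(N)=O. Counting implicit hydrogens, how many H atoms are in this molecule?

12

Walk through each heavy atom and fill implicit hydrogens from standard valence (C 4, N 3, O 2, S 2, halogen 1):
  atom 1: C, bond orders sum to 1 (valence 4) → 3 H
  atom 2: O, bond orders sum to 2 (valence 2) → 0 H
  atom 3: C, bond orders sum to 4 (valence 4) → 0 H
  atom 4: O, bond orders sum to 2 (valence 2) → 0 H
  atom 5: C, bond orders sum to 3 (valence 4) → 1 H
  atom 6: C, bond orders sum to 3 (valence 4) → 1 H
  atom 7: C, bond orders sum to 4 (valence 4) → 0 H
  atom 8: O, bond orders sum to 2 (valence 2) → 0 H
  atom 9: O, bond orders sum to 2 (valence 2) → 0 H
  atom 10: C, bond orders sum to 1 (valence 4) → 3 H
  atom 11: C, bond orders sum to 3 (valence 4) → 1 H
  atom 12: Cl (halogen, monovalent) → 0 H
  atom 13: C, bond orders sum to 3 (valence 4) → 1 H
  atom 14: C, bond orders sum to 4 (valence 4) → 0 H
  atom 15: N, bond orders sum to 1 (valence 3) → 2 H
  atom 16: O, bond orders sum to 2 (valence 2) → 0 H
Total hydrogens: 12.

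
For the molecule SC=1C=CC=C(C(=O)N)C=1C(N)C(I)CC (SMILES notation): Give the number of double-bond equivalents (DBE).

5

Degree of unsaturation = (number of rings) + (number of π bonds).
Ring closures in the SMILES: 1.
π bonds: 4 double bonds (each 1 DoU) → 4 DoU from unsaturation.
Total DoU = 1 + 4 = 5.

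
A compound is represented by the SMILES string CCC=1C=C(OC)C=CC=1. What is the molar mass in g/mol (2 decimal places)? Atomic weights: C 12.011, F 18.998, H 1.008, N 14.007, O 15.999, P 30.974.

First, the molecular formula is C9H12O (counting implicit H from valence).
  C: 9 × 12.011 = 108.099
  H: 12 × 1.008 = 12.096
  O: 1 × 15.999 = 15.999
Sum: 9×12.011 + 12×1.008 + 1×15.999 = 136.194 → 136.19 g/mol.

136.19 g/mol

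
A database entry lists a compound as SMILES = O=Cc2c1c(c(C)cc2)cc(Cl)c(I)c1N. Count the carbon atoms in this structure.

Count every carbon token in the SMILES (each C, including those in ring-closure positions and inside branches).
Carbon count: 12.

12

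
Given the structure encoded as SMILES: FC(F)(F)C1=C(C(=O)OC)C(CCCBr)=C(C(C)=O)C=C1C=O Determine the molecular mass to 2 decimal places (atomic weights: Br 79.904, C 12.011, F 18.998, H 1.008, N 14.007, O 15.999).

395.17 g/mol

First, the molecular formula is C15H14BrF3O4 (counting implicit H from valence).
  Br: 1 × 79.904 = 79.904
  C: 15 × 12.011 = 180.165
  F: 3 × 18.998 = 56.994
  H: 14 × 1.008 = 14.112
  O: 4 × 15.999 = 63.996
Sum: 1×79.904 + 15×12.011 + 3×18.998 + 14×1.008 + 4×15.999 = 395.171 → 395.17 g/mol.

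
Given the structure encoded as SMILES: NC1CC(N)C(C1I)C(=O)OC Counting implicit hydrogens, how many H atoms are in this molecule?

Walk through each heavy atom and fill implicit hydrogens from standard valence (C 4, N 3, O 2, S 2, halogen 1):
  atom 1: N, bond orders sum to 1 (valence 3) → 2 H
  atom 2: C, bond orders sum to 3 (valence 4) → 1 H
  atom 3: C, bond orders sum to 2 (valence 4) → 2 H
  atom 4: C, bond orders sum to 3 (valence 4) → 1 H
  atom 5: N, bond orders sum to 1 (valence 3) → 2 H
  atom 6: C, bond orders sum to 3 (valence 4) → 1 H
  atom 7: C, bond orders sum to 3 (valence 4) → 1 H
  atom 8: I (halogen, monovalent) → 0 H
  atom 9: C, bond orders sum to 4 (valence 4) → 0 H
  atom 10: O, bond orders sum to 2 (valence 2) → 0 H
  atom 11: O, bond orders sum to 2 (valence 2) → 0 H
  atom 12: C, bond orders sum to 1 (valence 4) → 3 H
Total hydrogens: 13.

13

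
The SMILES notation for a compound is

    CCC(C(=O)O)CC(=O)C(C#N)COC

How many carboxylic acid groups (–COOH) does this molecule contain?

1

The carboxylic acid motif appears at heavy-atom position 4 in the SMILES.
Other groups present: 1 ether, 1 ketone, 1 nitrile.
Carboxylic acid count: 1.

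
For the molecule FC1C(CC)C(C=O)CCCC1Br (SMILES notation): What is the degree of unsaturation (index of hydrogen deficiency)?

2

Molecular formula: C10H16BrFO.
DoU = (2C + 2 + N − H − X) / 2, where X is the halogen count and O/S are ignored.
    = (2·10 + 2 + 0 − 16 − 2) / 2 = 4 / 2 = 2.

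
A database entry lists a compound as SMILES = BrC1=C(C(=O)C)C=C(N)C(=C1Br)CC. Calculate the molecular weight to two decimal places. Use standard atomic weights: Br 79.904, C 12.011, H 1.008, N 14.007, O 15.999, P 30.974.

First, the molecular formula is C10H11Br2NO (counting implicit H from valence).
  Br: 2 × 79.904 = 159.808
  C: 10 × 12.011 = 120.110
  H: 11 × 1.008 = 11.088
  N: 1 × 14.007 = 14.007
  O: 1 × 15.999 = 15.999
Sum: 2×79.904 + 10×12.011 + 11×1.008 + 1×14.007 + 1×15.999 = 321.012 → 321.01 g/mol.

321.01 g/mol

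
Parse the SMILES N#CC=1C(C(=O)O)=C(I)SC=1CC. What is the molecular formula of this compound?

C8H6INO2S

Walk through each heavy atom and fill implicit hydrogens from standard valence (C 4, N 3, O 2, S 2, halogen 1):
  atom 1: N, bond orders sum to 3 (valence 3) → 0 H
  atom 2: C, bond orders sum to 4 (valence 4) → 0 H
  atom 3: C, bond orders sum to 4 (valence 4) → 0 H
  atom 4: C, bond orders sum to 4 (valence 4) → 0 H
  atom 5: C, bond orders sum to 4 (valence 4) → 0 H
  atom 6: O, bond orders sum to 2 (valence 2) → 0 H
  atom 7: O, bond orders sum to 1 (valence 2) → 1 H
  atom 8: C, bond orders sum to 4 (valence 4) → 0 H
  atom 9: I (halogen, monovalent) → 0 H
  atom 10: S, bond orders sum to 2 (valence 2) → 0 H
  atom 11: C, bond orders sum to 4 (valence 4) → 0 H
  atom 12: C, bond orders sum to 2 (valence 4) → 2 H
  atom 13: C, bond orders sum to 1 (valence 4) → 3 H
Totals → C:8, H:6, I:1, N:1, O:2, S:1.
In Hill order: C8H6INO2S.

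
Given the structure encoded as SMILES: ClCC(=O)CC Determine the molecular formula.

Walk through each heavy atom and fill implicit hydrogens from standard valence (C 4, N 3, O 2, S 2, halogen 1):
  atom 1: Cl (halogen, monovalent) → 0 H
  atom 2: C, bond orders sum to 2 (valence 4) → 2 H
  atom 3: C, bond orders sum to 4 (valence 4) → 0 H
  atom 4: O, bond orders sum to 2 (valence 2) → 0 H
  atom 5: C, bond orders sum to 2 (valence 4) → 2 H
  atom 6: C, bond orders sum to 1 (valence 4) → 3 H
Totals → C:4, H:7, Cl:1, O:1.

C4H7ClO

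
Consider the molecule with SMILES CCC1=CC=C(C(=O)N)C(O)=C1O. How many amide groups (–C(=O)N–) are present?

The amide motif appears at heavy-atom position 7 in the SMILES.
Other groups present: 2 hydroxyl.
Amide count: 1.

1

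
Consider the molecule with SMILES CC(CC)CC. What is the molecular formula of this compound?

C6H14

Walk through each heavy atom and fill implicit hydrogens from standard valence (C 4, N 3, O 2, S 2, halogen 1):
  atom 1: C, bond orders sum to 1 (valence 4) → 3 H
  atom 2: C, bond orders sum to 3 (valence 4) → 1 H
  atom 3: C, bond orders sum to 2 (valence 4) → 2 H
  atom 4: C, bond orders sum to 1 (valence 4) → 3 H
  atom 5: C, bond orders sum to 2 (valence 4) → 2 H
  atom 6: C, bond orders sum to 1 (valence 4) → 3 H
Totals → C:6, H:14.
In Hill order: C6H14.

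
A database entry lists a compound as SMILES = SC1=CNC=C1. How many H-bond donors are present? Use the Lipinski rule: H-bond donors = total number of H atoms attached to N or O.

Donors: find every N or O and count the H atoms it carries.
  atom 4 (N): bond orders sum to 2 → 1 H
Lipinski HBD = 1.

1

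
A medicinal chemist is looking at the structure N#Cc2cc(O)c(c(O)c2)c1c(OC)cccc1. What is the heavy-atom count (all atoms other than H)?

18

Every atom symbol written in the SMILES (organic subset) is one heavy atom; implicit H are not written.
Heavy atoms by element → C:14, N:1, O:3.
Total: 18.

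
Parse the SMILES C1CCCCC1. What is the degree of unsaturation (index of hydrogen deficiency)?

1

Molecular formula: C6H12.
DoU = (2C + 2 + N − H − X) / 2, where X is the halogen count and O/S are ignored.
    = (2·6 + 2 + 0 − 12 − 0) / 2 = 2 / 2 = 1.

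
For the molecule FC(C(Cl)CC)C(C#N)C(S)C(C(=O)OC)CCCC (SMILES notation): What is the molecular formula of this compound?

Walk through each heavy atom and fill implicit hydrogens from standard valence (C 4, N 3, O 2, S 2, halogen 1):
  atom 1: F (halogen, monovalent) → 0 H
  atom 2: C, bond orders sum to 3 (valence 4) → 1 H
  atom 3: C, bond orders sum to 3 (valence 4) → 1 H
  atom 4: Cl (halogen, monovalent) → 0 H
  atom 5: C, bond orders sum to 2 (valence 4) → 2 H
  atom 6: C, bond orders sum to 1 (valence 4) → 3 H
  atom 7: C, bond orders sum to 3 (valence 4) → 1 H
  atom 8: C, bond orders sum to 4 (valence 4) → 0 H
  atom 9: N, bond orders sum to 3 (valence 3) → 0 H
  atom 10: C, bond orders sum to 3 (valence 4) → 1 H
  atom 11: S, bond orders sum to 1 (valence 2) → 1 H
  atom 12: C, bond orders sum to 3 (valence 4) → 1 H
  atom 13: C, bond orders sum to 4 (valence 4) → 0 H
  atom 14: O, bond orders sum to 2 (valence 2) → 0 H
  atom 15: O, bond orders sum to 2 (valence 2) → 0 H
  atom 16: C, bond orders sum to 1 (valence 4) → 3 H
  atom 17: C, bond orders sum to 2 (valence 4) → 2 H
  atom 18: C, bond orders sum to 2 (valence 4) → 2 H
  atom 19: C, bond orders sum to 2 (valence 4) → 2 H
  atom 20: C, bond orders sum to 1 (valence 4) → 3 H
Totals → C:14, H:23, Cl:1, F:1, N:1, O:2, S:1.
In Hill order: C14H23ClFNO2S.

C14H23ClFNO2S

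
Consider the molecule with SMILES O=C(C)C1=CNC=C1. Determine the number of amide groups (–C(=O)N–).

Scan the SMILES for the amide motif — none present.
Groups that are present: 1 ketone.

0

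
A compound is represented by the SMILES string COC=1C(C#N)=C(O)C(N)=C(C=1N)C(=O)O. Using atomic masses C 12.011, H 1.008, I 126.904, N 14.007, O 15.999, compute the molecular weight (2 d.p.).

223.19 g/mol

First, the molecular formula is C9H9N3O4 (counting implicit H from valence).
  C: 9 × 12.011 = 108.099
  H: 9 × 1.008 = 9.072
  N: 3 × 14.007 = 42.021
  O: 4 × 15.999 = 63.996
Sum: 9×12.011 + 9×1.008 + 3×14.007 + 4×15.999 = 223.188 → 223.19 g/mol.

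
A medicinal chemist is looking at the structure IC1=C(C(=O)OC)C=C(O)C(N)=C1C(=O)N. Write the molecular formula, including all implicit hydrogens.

C9H9IN2O4

Walk through each heavy atom and fill implicit hydrogens from standard valence (C 4, N 3, O 2, S 2, halogen 1):
  atom 1: I (halogen, monovalent) → 0 H
  atom 2: C, bond orders sum to 4 (valence 4) → 0 H
  atom 3: C, bond orders sum to 4 (valence 4) → 0 H
  atom 4: C, bond orders sum to 4 (valence 4) → 0 H
  atom 5: O, bond orders sum to 2 (valence 2) → 0 H
  atom 6: O, bond orders sum to 2 (valence 2) → 0 H
  atom 7: C, bond orders sum to 1 (valence 4) → 3 H
  atom 8: C, bond orders sum to 3 (valence 4) → 1 H
  atom 9: C, bond orders sum to 4 (valence 4) → 0 H
  atom 10: O, bond orders sum to 1 (valence 2) → 1 H
  atom 11: C, bond orders sum to 4 (valence 4) → 0 H
  atom 12: N, bond orders sum to 1 (valence 3) → 2 H
  atom 13: C, bond orders sum to 4 (valence 4) → 0 H
  atom 14: C, bond orders sum to 4 (valence 4) → 0 H
  atom 15: O, bond orders sum to 2 (valence 2) → 0 H
  atom 16: N, bond orders sum to 1 (valence 3) → 2 H
Totals → C:9, H:9, I:1, N:2, O:4.
In Hill order: C9H9IN2O4.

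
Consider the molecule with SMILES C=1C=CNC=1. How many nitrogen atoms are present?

1

Scan the SMILES for N atoms (remember two-letter symbols like Cl and Br are single atoms).
Nitrogen count: 1.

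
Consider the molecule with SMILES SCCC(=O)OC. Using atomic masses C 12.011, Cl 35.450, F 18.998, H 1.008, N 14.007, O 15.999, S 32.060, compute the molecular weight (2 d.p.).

First, the molecular formula is C4H8O2S (counting implicit H from valence).
  C: 4 × 12.011 = 48.044
  H: 8 × 1.008 = 8.064
  O: 2 × 15.999 = 31.998
  S: 1 × 32.060 = 32.060
Sum: 4×12.011 + 8×1.008 + 2×15.999 + 1×32.060 = 120.166 → 120.17 g/mol.

120.17 g/mol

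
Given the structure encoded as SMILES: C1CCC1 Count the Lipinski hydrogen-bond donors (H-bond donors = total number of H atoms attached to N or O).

Donors: find every N or O and count the H atoms it carries.
  (no N or O atoms present)
Lipinski HBD = 0.

0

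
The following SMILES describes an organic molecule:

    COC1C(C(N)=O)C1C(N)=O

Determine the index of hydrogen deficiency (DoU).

3

Degree of unsaturation = (number of rings) + (number of π bonds).
Ring closures in the SMILES: 1.
π bonds: 2 double bonds (each 1 DoU) → 2 DoU from unsaturation.
Total DoU = 1 + 2 = 3.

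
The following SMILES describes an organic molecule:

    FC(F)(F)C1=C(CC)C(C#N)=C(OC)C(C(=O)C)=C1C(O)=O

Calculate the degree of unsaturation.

8

Degree of unsaturation = (number of rings) + (number of π bonds).
Ring closures in the SMILES: 1.
π bonds: 5 double bonds (each 1 DoU), 1 triple bond (each 2 DoU) → 7 DoU from unsaturation.
Total DoU = 1 + 7 = 8.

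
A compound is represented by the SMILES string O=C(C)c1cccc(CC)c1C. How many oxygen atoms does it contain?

1

Scan the SMILES for O atoms (remember two-letter symbols like Cl and Br are single atoms).
Oxygen count: 1.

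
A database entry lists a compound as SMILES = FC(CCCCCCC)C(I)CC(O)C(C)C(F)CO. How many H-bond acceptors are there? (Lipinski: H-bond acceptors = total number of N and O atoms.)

N atoms: 0; O atoms: 2.
Lipinski HBA = 0 + 2 = 2.

2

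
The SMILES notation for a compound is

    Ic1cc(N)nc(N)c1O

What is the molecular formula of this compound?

Walk through each heavy atom and fill implicit hydrogens from standard valence (C 4, N 3, O 2, S 2, halogen 1); for lowercase aromatic atoms, an aromatic c carries 1 H when it has two neighbours and 0 H with three, and aromatic n carries 0 H:
  atom 1: I (halogen, monovalent) → 0 H
  atom 2: aromatic c, 3 neighbours → 0 H
  atom 3: aromatic c, 2 neighbours → 1 H
  atom 4: aromatic c, 3 neighbours → 0 H
  atom 5: N, bond orders sum to 1 (valence 3) → 2 H
  atom 6: aromatic n, 2 neighbours → 0 H
  atom 7: aromatic c, 3 neighbours → 0 H
  atom 8: N, bond orders sum to 1 (valence 3) → 2 H
  atom 9: aromatic c, 3 neighbours → 0 H
  atom 10: O, bond orders sum to 1 (valence 2) → 1 H
Totals → C:5, H:6, I:1, N:3, O:1.
In Hill order: C5H6IN3O.

C5H6IN3O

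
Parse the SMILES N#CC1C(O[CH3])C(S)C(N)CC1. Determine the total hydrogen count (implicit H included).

Walk through each heavy atom and fill implicit hydrogens from standard valence (C 4, N 3, O 2, S 2, halogen 1):
  atom 1: N, bond orders sum to 3 (valence 3) → 0 H
  atom 2: C, bond orders sum to 4 (valence 4) → 0 H
  atom 3: C, bond orders sum to 3 (valence 4) → 1 H
  atom 4: C, bond orders sum to 3 (valence 4) → 1 H
  atom 5: O, bond orders sum to 2 (valence 2) → 0 H
  atom 6: C with explicit H count 3
  atom 7: C, bond orders sum to 3 (valence 4) → 1 H
  atom 8: S, bond orders sum to 1 (valence 2) → 1 H
  atom 9: C, bond orders sum to 3 (valence 4) → 1 H
  atom 10: N, bond orders sum to 1 (valence 3) → 2 H
  atom 11: C, bond orders sum to 2 (valence 4) → 2 H
  atom 12: C, bond orders sum to 2 (valence 4) → 2 H
Total hydrogens: 14.

14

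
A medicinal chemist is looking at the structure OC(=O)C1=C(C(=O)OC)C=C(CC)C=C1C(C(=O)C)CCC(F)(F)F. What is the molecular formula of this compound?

Walk through each heavy atom and fill implicit hydrogens from standard valence (C 4, N 3, O 2, S 2, halogen 1):
  atom 1: O, bond orders sum to 1 (valence 2) → 1 H
  atom 2: C, bond orders sum to 4 (valence 4) → 0 H
  atom 3: O, bond orders sum to 2 (valence 2) → 0 H
  atom 4: C, bond orders sum to 4 (valence 4) → 0 H
  atom 5: C, bond orders sum to 4 (valence 4) → 0 H
  atom 6: C, bond orders sum to 4 (valence 4) → 0 H
  atom 7: O, bond orders sum to 2 (valence 2) → 0 H
  atom 8: O, bond orders sum to 2 (valence 2) → 0 H
  atom 9: C, bond orders sum to 1 (valence 4) → 3 H
  atom 10: C, bond orders sum to 3 (valence 4) → 1 H
  atom 11: C, bond orders sum to 4 (valence 4) → 0 H
  atom 12: C, bond orders sum to 2 (valence 4) → 2 H
  atom 13: C, bond orders sum to 1 (valence 4) → 3 H
  atom 14: C, bond orders sum to 3 (valence 4) → 1 H
  atom 15: C, bond orders sum to 4 (valence 4) → 0 H
  atom 16: C, bond orders sum to 3 (valence 4) → 1 H
  atom 17: C, bond orders sum to 4 (valence 4) → 0 H
  atom 18: O, bond orders sum to 2 (valence 2) → 0 H
  atom 19: C, bond orders sum to 1 (valence 4) → 3 H
  atom 20: C, bond orders sum to 2 (valence 4) → 2 H
  atom 21: C, bond orders sum to 2 (valence 4) → 2 H
  atom 22: C, bond orders sum to 4 (valence 4) → 0 H
  atom 23: F (halogen, monovalent) → 0 H
  atom 24: F (halogen, monovalent) → 0 H
  atom 25: F (halogen, monovalent) → 0 H
Totals → C:17, H:19, F:3, O:5.

C17H19F3O5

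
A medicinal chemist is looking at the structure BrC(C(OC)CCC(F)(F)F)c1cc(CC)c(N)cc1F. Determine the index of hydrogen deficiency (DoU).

Molecular formula: C14H18BrF4NO.
DoU = (2C + 2 + N − H − X) / 2, where X is the halogen count and O/S are ignored.
    = (2·14 + 2 + 1 − 18 − 5) / 2 = 8 / 2 = 4.

4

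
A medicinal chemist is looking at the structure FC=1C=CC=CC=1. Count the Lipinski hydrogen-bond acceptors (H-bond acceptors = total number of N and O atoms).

N atoms: 0; O atoms: 0.
Lipinski HBA = 0 + 0 = 0.

0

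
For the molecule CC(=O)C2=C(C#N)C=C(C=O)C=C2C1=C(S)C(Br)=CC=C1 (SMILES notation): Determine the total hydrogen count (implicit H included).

Walk through each heavy atom and fill implicit hydrogens from standard valence (C 4, N 3, O 2, S 2, halogen 1):
  atom 1: C, bond orders sum to 1 (valence 4) → 3 H
  atom 2: C, bond orders sum to 4 (valence 4) → 0 H
  atom 3: O, bond orders sum to 2 (valence 2) → 0 H
  atom 4: C, bond orders sum to 4 (valence 4) → 0 H
  atom 5: C, bond orders sum to 4 (valence 4) → 0 H
  atom 6: C, bond orders sum to 4 (valence 4) → 0 H
  atom 7: N, bond orders sum to 3 (valence 3) → 0 H
  atom 8: C, bond orders sum to 3 (valence 4) → 1 H
  atom 9: C, bond orders sum to 4 (valence 4) → 0 H
  atom 10: C, bond orders sum to 3 (valence 4) → 1 H
  atom 11: O, bond orders sum to 2 (valence 2) → 0 H
  atom 12: C, bond orders sum to 3 (valence 4) → 1 H
  atom 13: C, bond orders sum to 4 (valence 4) → 0 H
  atom 14: C, bond orders sum to 4 (valence 4) → 0 H
  atom 15: C, bond orders sum to 4 (valence 4) → 0 H
  atom 16: S, bond orders sum to 1 (valence 2) → 1 H
  atom 17: C, bond orders sum to 4 (valence 4) → 0 H
  atom 18: Br (halogen, monovalent) → 0 H
  atom 19: C, bond orders sum to 3 (valence 4) → 1 H
  atom 20: C, bond orders sum to 3 (valence 4) → 1 H
  atom 21: C, bond orders sum to 3 (valence 4) → 1 H
Total hydrogens: 10.

10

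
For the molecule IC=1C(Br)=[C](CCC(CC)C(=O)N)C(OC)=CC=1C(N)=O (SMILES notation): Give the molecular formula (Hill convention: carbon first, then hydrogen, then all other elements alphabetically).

Walk through each heavy atom and fill implicit hydrogens from standard valence (C 4, N 3, O 2, S 2, halogen 1):
  atom 1: I (halogen, monovalent) → 0 H
  atom 2: C, bond orders sum to 4 (valence 4) → 0 H
  atom 3: C, bond orders sum to 4 (valence 4) → 0 H
  atom 4: Br (halogen, monovalent) → 0 H
  atom 5: C with explicit H count 0
  atom 6: C, bond orders sum to 2 (valence 4) → 2 H
  atom 7: C, bond orders sum to 2 (valence 4) → 2 H
  atom 8: C, bond orders sum to 3 (valence 4) → 1 H
  atom 9: C, bond orders sum to 2 (valence 4) → 2 H
  atom 10: C, bond orders sum to 1 (valence 4) → 3 H
  atom 11: C, bond orders sum to 4 (valence 4) → 0 H
  atom 12: O, bond orders sum to 2 (valence 2) → 0 H
  atom 13: N, bond orders sum to 1 (valence 3) → 2 H
  atom 14: C, bond orders sum to 4 (valence 4) → 0 H
  atom 15: O, bond orders sum to 2 (valence 2) → 0 H
  atom 16: C, bond orders sum to 1 (valence 4) → 3 H
  atom 17: C, bond orders sum to 3 (valence 4) → 1 H
  atom 18: C, bond orders sum to 4 (valence 4) → 0 H
  atom 19: C, bond orders sum to 4 (valence 4) → 0 H
  atom 20: N, bond orders sum to 1 (valence 3) → 2 H
  atom 21: O, bond orders sum to 2 (valence 2) → 0 H
Totals → C:14, H:18, Br:1, I:1, N:2, O:3.
In Hill order: C14H18BrIN2O3.

C14H18BrIN2O3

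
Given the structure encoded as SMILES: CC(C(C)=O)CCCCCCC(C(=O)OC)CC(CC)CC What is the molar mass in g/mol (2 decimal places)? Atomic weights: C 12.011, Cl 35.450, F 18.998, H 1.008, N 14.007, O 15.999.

312.49 g/mol

First, the molecular formula is C19H36O3 (counting implicit H from valence).
  C: 19 × 12.011 = 228.209
  H: 36 × 1.008 = 36.288
  O: 3 × 15.999 = 47.997
Sum: 19×12.011 + 36×1.008 + 3×15.999 = 312.494 → 312.49 g/mol.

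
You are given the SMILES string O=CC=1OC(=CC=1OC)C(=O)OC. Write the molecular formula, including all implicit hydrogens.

Walk through each heavy atom and fill implicit hydrogens from standard valence (C 4, N 3, O 2, S 2, halogen 1):
  atom 1: O, bond orders sum to 2 (valence 2) → 0 H
  atom 2: C, bond orders sum to 3 (valence 4) → 1 H
  atom 3: C, bond orders sum to 4 (valence 4) → 0 H
  atom 4: O, bond orders sum to 2 (valence 2) → 0 H
  atom 5: C, bond orders sum to 4 (valence 4) → 0 H
  atom 6: C, bond orders sum to 3 (valence 4) → 1 H
  atom 7: C, bond orders sum to 4 (valence 4) → 0 H
  atom 8: O, bond orders sum to 2 (valence 2) → 0 H
  atom 9: C, bond orders sum to 1 (valence 4) → 3 H
  atom 10: C, bond orders sum to 4 (valence 4) → 0 H
  atom 11: O, bond orders sum to 2 (valence 2) → 0 H
  atom 12: O, bond orders sum to 2 (valence 2) → 0 H
  atom 13: C, bond orders sum to 1 (valence 4) → 3 H
Totals → C:8, H:8, O:5.
In Hill order: C8H8O5.

C8H8O5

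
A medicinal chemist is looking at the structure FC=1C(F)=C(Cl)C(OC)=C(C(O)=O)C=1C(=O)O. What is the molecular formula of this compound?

C9H5ClF2O5

Walk through each heavy atom and fill implicit hydrogens from standard valence (C 4, N 3, O 2, S 2, halogen 1):
  atom 1: F (halogen, monovalent) → 0 H
  atom 2: C, bond orders sum to 4 (valence 4) → 0 H
  atom 3: C, bond orders sum to 4 (valence 4) → 0 H
  atom 4: F (halogen, monovalent) → 0 H
  atom 5: C, bond orders sum to 4 (valence 4) → 0 H
  atom 6: Cl (halogen, monovalent) → 0 H
  atom 7: C, bond orders sum to 4 (valence 4) → 0 H
  atom 8: O, bond orders sum to 2 (valence 2) → 0 H
  atom 9: C, bond orders sum to 1 (valence 4) → 3 H
  atom 10: C, bond orders sum to 4 (valence 4) → 0 H
  atom 11: C, bond orders sum to 4 (valence 4) → 0 H
  atom 12: O, bond orders sum to 1 (valence 2) → 1 H
  atom 13: O, bond orders sum to 2 (valence 2) → 0 H
  atom 14: C, bond orders sum to 4 (valence 4) → 0 H
  atom 15: C, bond orders sum to 4 (valence 4) → 0 H
  atom 16: O, bond orders sum to 2 (valence 2) → 0 H
  atom 17: O, bond orders sum to 1 (valence 2) → 1 H
Totals → C:9, H:5, Cl:1, F:2, O:5.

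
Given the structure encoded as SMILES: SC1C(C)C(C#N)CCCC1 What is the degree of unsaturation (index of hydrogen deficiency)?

3

Molecular formula: C9H15NS.
DoU = (2C + 2 + N − H − X) / 2, where X is the halogen count and O/S are ignored.
    = (2·9 + 2 + 1 − 15 − 0) / 2 = 6 / 2 = 3.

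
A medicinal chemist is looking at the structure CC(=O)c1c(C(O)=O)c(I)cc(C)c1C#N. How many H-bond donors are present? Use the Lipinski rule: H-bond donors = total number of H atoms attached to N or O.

Donors: find every N or O and count the H atoms it carries.
  atom 3 (O): bond orders sum to 2 → 0 H
  atom 7 (O): bond orders sum to 1 → 1 H
  atom 8 (O): bond orders sum to 2 → 0 H
  atom 16 (N): bond orders sum to 3 → 0 H
Lipinski HBD = 1.

1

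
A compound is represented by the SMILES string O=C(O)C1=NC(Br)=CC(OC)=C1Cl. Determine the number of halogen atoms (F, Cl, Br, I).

2

Halogen atoms appear at heavy-atom positions 7, 13 (1×Br, 1×Cl).
Other groups present: 1 carboxylic acid, 1 ether.
Halogen count: 2.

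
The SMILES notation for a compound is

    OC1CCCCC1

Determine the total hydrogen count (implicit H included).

12

Walk through each heavy atom and fill implicit hydrogens from standard valence (C 4, N 3, O 2, S 2, halogen 1):
  atom 1: O, bond orders sum to 1 (valence 2) → 1 H
  atom 2: C, bond orders sum to 3 (valence 4) → 1 H
  atom 3: C, bond orders sum to 2 (valence 4) → 2 H
  atom 4: C, bond orders sum to 2 (valence 4) → 2 H
  atom 5: C, bond orders sum to 2 (valence 4) → 2 H
  atom 6: C, bond orders sum to 2 (valence 4) → 2 H
  atom 7: C, bond orders sum to 2 (valence 4) → 2 H
Total hydrogens: 12.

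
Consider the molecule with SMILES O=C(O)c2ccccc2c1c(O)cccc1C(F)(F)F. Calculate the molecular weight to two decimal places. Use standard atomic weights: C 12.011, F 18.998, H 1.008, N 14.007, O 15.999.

First, the molecular formula is C14H9F3O3 (counting implicit H from valence).
  C: 14 × 12.011 = 168.154
  F: 3 × 18.998 = 56.994
  H: 9 × 1.008 = 9.072
  O: 3 × 15.999 = 47.997
Sum: 14×12.011 + 3×18.998 + 9×1.008 + 3×15.999 = 282.217 → 282.22 g/mol.

282.22 g/mol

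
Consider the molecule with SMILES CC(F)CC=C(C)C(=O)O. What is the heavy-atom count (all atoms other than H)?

Every atom symbol written in the SMILES (organic subset) is one heavy atom; implicit H are not written.
Heavy atoms by element → C:7, F:1, O:2.
Total: 10.

10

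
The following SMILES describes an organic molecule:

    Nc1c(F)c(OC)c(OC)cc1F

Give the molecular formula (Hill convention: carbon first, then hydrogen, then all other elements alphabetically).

C8H9F2NO2

Walk through each heavy atom and fill implicit hydrogens from standard valence (C 4, N 3, O 2, S 2, halogen 1); for lowercase aromatic atoms, an aromatic c carries 1 H when it has two neighbours and 0 H with three, and aromatic n carries 0 H:
  atom 1: N, bond orders sum to 1 (valence 3) → 2 H
  atom 2: aromatic c, 3 neighbours → 0 H
  atom 3: aromatic c, 3 neighbours → 0 H
  atom 4: F (halogen, monovalent) → 0 H
  atom 5: aromatic c, 3 neighbours → 0 H
  atom 6: O, bond orders sum to 2 (valence 2) → 0 H
  atom 7: C, bond orders sum to 1 (valence 4) → 3 H
  atom 8: aromatic c, 3 neighbours → 0 H
  atom 9: O, bond orders sum to 2 (valence 2) → 0 H
  atom 10: C, bond orders sum to 1 (valence 4) → 3 H
  atom 11: aromatic c, 2 neighbours → 1 H
  atom 12: aromatic c, 3 neighbours → 0 H
  atom 13: F (halogen, monovalent) → 0 H
Totals → C:8, H:9, F:2, N:1, O:2.
In Hill order: C8H9F2NO2.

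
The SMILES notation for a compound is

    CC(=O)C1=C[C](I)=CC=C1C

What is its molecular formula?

C9H9IO

Walk through each heavy atom and fill implicit hydrogens from standard valence (C 4, N 3, O 2, S 2, halogen 1):
  atom 1: C, bond orders sum to 1 (valence 4) → 3 H
  atom 2: C, bond orders sum to 4 (valence 4) → 0 H
  atom 3: O, bond orders sum to 2 (valence 2) → 0 H
  atom 4: C, bond orders sum to 4 (valence 4) → 0 H
  atom 5: C, bond orders sum to 3 (valence 4) → 1 H
  atom 6: C with explicit H count 0
  atom 7: I (halogen, monovalent) → 0 H
  atom 8: C, bond orders sum to 3 (valence 4) → 1 H
  atom 9: C, bond orders sum to 3 (valence 4) → 1 H
  atom 10: C, bond orders sum to 4 (valence 4) → 0 H
  atom 11: C, bond orders sum to 1 (valence 4) → 3 H
Totals → C:9, H:9, I:1, O:1.
In Hill order: C9H9IO.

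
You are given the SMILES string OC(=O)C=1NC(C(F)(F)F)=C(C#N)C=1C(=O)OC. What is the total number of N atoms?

2

Scan the SMILES for N atoms (remember two-letter symbols like Cl and Br are single atoms).
Nitrogen count: 2.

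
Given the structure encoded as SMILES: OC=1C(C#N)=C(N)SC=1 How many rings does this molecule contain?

1

In SMILES, each pair of matching ring-closure digits denotes one ring-closing bond; the number of such bonds equals the number of independent rings.
Ring-closure bonds here: 1.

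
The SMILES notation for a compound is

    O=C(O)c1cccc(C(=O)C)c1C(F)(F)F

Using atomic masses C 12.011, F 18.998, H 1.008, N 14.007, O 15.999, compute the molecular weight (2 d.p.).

First, the molecular formula is C10H7F3O3 (counting implicit H from valence).
  C: 10 × 12.011 = 120.110
  F: 3 × 18.998 = 56.994
  H: 7 × 1.008 = 7.056
  O: 3 × 15.999 = 47.997
Sum: 10×12.011 + 3×18.998 + 7×1.008 + 3×15.999 = 232.157 → 232.16 g/mol.

232.16 g/mol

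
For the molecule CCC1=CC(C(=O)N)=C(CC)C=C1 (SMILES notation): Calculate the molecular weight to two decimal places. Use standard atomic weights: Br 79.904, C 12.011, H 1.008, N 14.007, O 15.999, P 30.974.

First, the molecular formula is C11H15NO (counting implicit H from valence).
  C: 11 × 12.011 = 132.121
  H: 15 × 1.008 = 15.120
  N: 1 × 14.007 = 14.007
  O: 1 × 15.999 = 15.999
Sum: 11×12.011 + 15×1.008 + 1×14.007 + 1×15.999 = 177.247 → 177.25 g/mol.

177.25 g/mol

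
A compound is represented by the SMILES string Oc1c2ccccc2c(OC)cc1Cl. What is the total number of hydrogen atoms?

Walk through each heavy atom and fill implicit hydrogens from standard valence (C 4, N 3, O 2, S 2, halogen 1); for lowercase aromatic atoms, an aromatic c carries 1 H when it has two neighbours and 0 H with three, and aromatic n carries 0 H:
  atom 1: O, bond orders sum to 1 (valence 2) → 1 H
  atom 2: aromatic c, 3 neighbours → 0 H
  atom 3: aromatic c, 3 neighbours → 0 H
  atom 4: aromatic c, 2 neighbours → 1 H
  atom 5: aromatic c, 2 neighbours → 1 H
  atom 6: aromatic c, 2 neighbours → 1 H
  atom 7: aromatic c, 2 neighbours → 1 H
  atom 8: aromatic c, 3 neighbours → 0 H
  atom 9: aromatic c, 3 neighbours → 0 H
  atom 10: O, bond orders sum to 2 (valence 2) → 0 H
  atom 11: C, bond orders sum to 1 (valence 4) → 3 H
  atom 12: aromatic c, 2 neighbours → 1 H
  atom 13: aromatic c, 3 neighbours → 0 H
  atom 14: Cl (halogen, monovalent) → 0 H
Total hydrogens: 9.

9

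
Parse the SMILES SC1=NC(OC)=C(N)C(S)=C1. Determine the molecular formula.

C6H8N2OS2

Walk through each heavy atom and fill implicit hydrogens from standard valence (C 4, N 3, O 2, S 2, halogen 1):
  atom 1: S, bond orders sum to 1 (valence 2) → 1 H
  atom 2: C, bond orders sum to 4 (valence 4) → 0 H
  atom 3: N, bond orders sum to 3 (valence 3) → 0 H
  atom 4: C, bond orders sum to 4 (valence 4) → 0 H
  atom 5: O, bond orders sum to 2 (valence 2) → 0 H
  atom 6: C, bond orders sum to 1 (valence 4) → 3 H
  atom 7: C, bond orders sum to 4 (valence 4) → 0 H
  atom 8: N, bond orders sum to 1 (valence 3) → 2 H
  atom 9: C, bond orders sum to 4 (valence 4) → 0 H
  atom 10: S, bond orders sum to 1 (valence 2) → 1 H
  atom 11: C, bond orders sum to 3 (valence 4) → 1 H
Totals → C:6, H:8, N:2, O:1, S:2.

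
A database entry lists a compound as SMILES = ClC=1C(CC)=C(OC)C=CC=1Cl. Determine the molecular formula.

Walk through each heavy atom and fill implicit hydrogens from standard valence (C 4, N 3, O 2, S 2, halogen 1):
  atom 1: Cl (halogen, monovalent) → 0 H
  atom 2: C, bond orders sum to 4 (valence 4) → 0 H
  atom 3: C, bond orders sum to 4 (valence 4) → 0 H
  atom 4: C, bond orders sum to 2 (valence 4) → 2 H
  atom 5: C, bond orders sum to 1 (valence 4) → 3 H
  atom 6: C, bond orders sum to 4 (valence 4) → 0 H
  atom 7: O, bond orders sum to 2 (valence 2) → 0 H
  atom 8: C, bond orders sum to 1 (valence 4) → 3 H
  atom 9: C, bond orders sum to 3 (valence 4) → 1 H
  atom 10: C, bond orders sum to 3 (valence 4) → 1 H
  atom 11: C, bond orders sum to 4 (valence 4) → 0 H
  atom 12: Cl (halogen, monovalent) → 0 H
Totals → C:9, H:10, Cl:2, O:1.

C9H10Cl2O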